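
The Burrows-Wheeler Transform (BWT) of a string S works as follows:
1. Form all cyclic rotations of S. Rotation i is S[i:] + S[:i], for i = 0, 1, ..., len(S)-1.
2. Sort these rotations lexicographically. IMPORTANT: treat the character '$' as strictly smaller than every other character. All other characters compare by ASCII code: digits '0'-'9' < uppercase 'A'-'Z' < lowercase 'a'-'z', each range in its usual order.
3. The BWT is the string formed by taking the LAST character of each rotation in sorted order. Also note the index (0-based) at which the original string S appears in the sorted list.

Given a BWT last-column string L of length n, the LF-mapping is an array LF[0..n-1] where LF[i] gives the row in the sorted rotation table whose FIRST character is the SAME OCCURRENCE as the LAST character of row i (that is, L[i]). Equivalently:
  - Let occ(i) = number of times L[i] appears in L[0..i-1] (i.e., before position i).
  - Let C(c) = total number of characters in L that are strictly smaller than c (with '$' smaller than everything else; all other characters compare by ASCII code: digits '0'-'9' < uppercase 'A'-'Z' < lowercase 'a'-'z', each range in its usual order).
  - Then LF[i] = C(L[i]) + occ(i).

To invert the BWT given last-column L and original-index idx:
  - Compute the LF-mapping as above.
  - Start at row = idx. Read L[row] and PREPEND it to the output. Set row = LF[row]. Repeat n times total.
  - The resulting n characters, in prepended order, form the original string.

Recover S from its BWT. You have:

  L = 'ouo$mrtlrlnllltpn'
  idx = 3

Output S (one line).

Answer: lpttmlrlrnulnolo$

Derivation:
LF mapping: 9 16 10 0 6 12 14 1 13 2 7 3 4 5 15 11 8
Walk LF starting at row 3, prepending L[row]:
  step 1: row=3, L[3]='$', prepend. Next row=LF[3]=0
  step 2: row=0, L[0]='o', prepend. Next row=LF[0]=9
  step 3: row=9, L[9]='l', prepend. Next row=LF[9]=2
  step 4: row=2, L[2]='o', prepend. Next row=LF[2]=10
  step 5: row=10, L[10]='n', prepend. Next row=LF[10]=7
  step 6: row=7, L[7]='l', prepend. Next row=LF[7]=1
  step 7: row=1, L[1]='u', prepend. Next row=LF[1]=16
  step 8: row=16, L[16]='n', prepend. Next row=LF[16]=8
  step 9: row=8, L[8]='r', prepend. Next row=LF[8]=13
  step 10: row=13, L[13]='l', prepend. Next row=LF[13]=5
  step 11: row=5, L[5]='r', prepend. Next row=LF[5]=12
  step 12: row=12, L[12]='l', prepend. Next row=LF[12]=4
  step 13: row=4, L[4]='m', prepend. Next row=LF[4]=6
  step 14: row=6, L[6]='t', prepend. Next row=LF[6]=14
  step 15: row=14, L[14]='t', prepend. Next row=LF[14]=15
  step 16: row=15, L[15]='p', prepend. Next row=LF[15]=11
  step 17: row=11, L[11]='l', prepend. Next row=LF[11]=3
Reversed output: lpttmlrlrnulnolo$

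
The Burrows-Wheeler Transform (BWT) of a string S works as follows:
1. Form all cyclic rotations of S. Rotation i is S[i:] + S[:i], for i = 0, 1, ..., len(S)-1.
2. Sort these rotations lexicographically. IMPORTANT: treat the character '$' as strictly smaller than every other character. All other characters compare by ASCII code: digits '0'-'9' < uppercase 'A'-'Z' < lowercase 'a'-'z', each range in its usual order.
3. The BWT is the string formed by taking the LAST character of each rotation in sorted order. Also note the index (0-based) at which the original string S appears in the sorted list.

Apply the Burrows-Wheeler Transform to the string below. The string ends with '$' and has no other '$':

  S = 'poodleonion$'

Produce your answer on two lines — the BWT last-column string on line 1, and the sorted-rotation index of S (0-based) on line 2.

All 12 rotations (rotation i = S[i:]+S[:i]):
  rot[0] = poodleonion$
  rot[1] = oodleonion$p
  rot[2] = odleonion$po
  rot[3] = dleonion$poo
  rot[4] = leonion$pood
  rot[5] = eonion$poodl
  rot[6] = onion$poodle
  rot[7] = nion$poodleo
  rot[8] = ion$poodleon
  rot[9] = on$poodleoni
  rot[10] = n$poodleonio
  rot[11] = $poodleonion
Sorted (with $ < everything):
  sorted[0] = $poodleonion  (last char: 'n')
  sorted[1] = dleonion$poo  (last char: 'o')
  sorted[2] = eonion$poodl  (last char: 'l')
  sorted[3] = ion$poodleon  (last char: 'n')
  sorted[4] = leonion$pood  (last char: 'd')
  sorted[5] = n$poodleonio  (last char: 'o')
  sorted[6] = nion$poodleo  (last char: 'o')
  sorted[7] = odleonion$po  (last char: 'o')
  sorted[8] = on$poodleoni  (last char: 'i')
  sorted[9] = onion$poodle  (last char: 'e')
  sorted[10] = oodleonion$p  (last char: 'p')
  sorted[11] = poodleonion$  (last char: '$')
Last column: nolndoooiep$
Original string S is at sorted index 11

Answer: nolndoooiep$
11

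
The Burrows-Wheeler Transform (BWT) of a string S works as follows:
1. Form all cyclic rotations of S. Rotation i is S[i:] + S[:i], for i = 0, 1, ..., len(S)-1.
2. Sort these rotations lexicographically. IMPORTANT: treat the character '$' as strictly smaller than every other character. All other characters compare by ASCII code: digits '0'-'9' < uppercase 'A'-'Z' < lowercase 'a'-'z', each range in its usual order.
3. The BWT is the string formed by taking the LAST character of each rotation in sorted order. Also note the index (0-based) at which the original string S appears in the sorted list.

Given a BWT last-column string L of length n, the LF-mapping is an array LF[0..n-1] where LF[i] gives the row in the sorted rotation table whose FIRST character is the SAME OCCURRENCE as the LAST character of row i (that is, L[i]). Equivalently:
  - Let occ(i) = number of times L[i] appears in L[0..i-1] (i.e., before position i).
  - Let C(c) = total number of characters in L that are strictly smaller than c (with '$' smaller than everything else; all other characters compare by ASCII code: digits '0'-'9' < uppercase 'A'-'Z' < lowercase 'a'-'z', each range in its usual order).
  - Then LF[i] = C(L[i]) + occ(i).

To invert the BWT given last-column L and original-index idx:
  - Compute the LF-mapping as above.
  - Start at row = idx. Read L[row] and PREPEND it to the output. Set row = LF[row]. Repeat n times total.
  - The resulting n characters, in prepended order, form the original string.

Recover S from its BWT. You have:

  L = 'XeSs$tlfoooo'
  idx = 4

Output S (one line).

Answer: footlooseSX$

Derivation:
LF mapping: 2 3 1 10 0 11 5 4 6 7 8 9
Walk LF starting at row 4, prepending L[row]:
  step 1: row=4, L[4]='$', prepend. Next row=LF[4]=0
  step 2: row=0, L[0]='X', prepend. Next row=LF[0]=2
  step 3: row=2, L[2]='S', prepend. Next row=LF[2]=1
  step 4: row=1, L[1]='e', prepend. Next row=LF[1]=3
  step 5: row=3, L[3]='s', prepend. Next row=LF[3]=10
  step 6: row=10, L[10]='o', prepend. Next row=LF[10]=8
  step 7: row=8, L[8]='o', prepend. Next row=LF[8]=6
  step 8: row=6, L[6]='l', prepend. Next row=LF[6]=5
  step 9: row=5, L[5]='t', prepend. Next row=LF[5]=11
  step 10: row=11, L[11]='o', prepend. Next row=LF[11]=9
  step 11: row=9, L[9]='o', prepend. Next row=LF[9]=7
  step 12: row=7, L[7]='f', prepend. Next row=LF[7]=4
Reversed output: footlooseSX$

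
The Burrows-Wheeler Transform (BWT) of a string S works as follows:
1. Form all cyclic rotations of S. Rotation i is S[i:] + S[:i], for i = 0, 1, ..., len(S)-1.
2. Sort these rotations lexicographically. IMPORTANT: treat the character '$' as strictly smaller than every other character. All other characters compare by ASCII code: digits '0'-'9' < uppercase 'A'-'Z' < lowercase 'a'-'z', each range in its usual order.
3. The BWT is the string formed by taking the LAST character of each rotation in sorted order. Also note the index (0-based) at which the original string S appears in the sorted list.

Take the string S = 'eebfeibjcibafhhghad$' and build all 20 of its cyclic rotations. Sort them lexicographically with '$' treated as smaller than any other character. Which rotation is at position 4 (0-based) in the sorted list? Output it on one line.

All 20 rotations (rotation i = S[i:]+S[:i]):
  rot[0] = eebfeibjcibafhhghad$
  rot[1] = ebfeibjcibafhhghad$e
  rot[2] = bfeibjcibafhhghad$ee
  rot[3] = feibjcibafhhghad$eeb
  rot[4] = eibjcibafhhghad$eebf
  rot[5] = ibjcibafhhghad$eebfe
  rot[6] = bjcibafhhghad$eebfei
  rot[7] = jcibafhhghad$eebfeib
  rot[8] = cibafhhghad$eebfeibj
  rot[9] = ibafhhghad$eebfeibjc
  rot[10] = bafhhghad$eebfeibjci
  rot[11] = afhhghad$eebfeibjcib
  rot[12] = fhhghad$eebfeibjciba
  rot[13] = hhghad$eebfeibjcibaf
  rot[14] = hghad$eebfeibjcibafh
  rot[15] = ghad$eebfeibjcibafhh
  rot[16] = had$eebfeibjcibafhhg
  rot[17] = ad$eebfeibjcibafhhgh
  rot[18] = d$eebfeibjcibafhhgha
  rot[19] = $eebfeibjcibafhhghad
Sorted (with $ < everything):
  sorted[0] = $eebfeibjcibafhhghad
  sorted[1] = ad$eebfeibjcibafhhgh
  sorted[2] = afhhghad$eebfeibjcib
  sorted[3] = bafhhghad$eebfeibjci
  sorted[4] = bfeibjcibafhhghad$ee
  sorted[5] = bjcibafhhghad$eebfei
  sorted[6] = cibafhhghad$eebfeibj
  sorted[7] = d$eebfeibjcibafhhgha
  sorted[8] = ebfeibjcibafhhghad$e
  sorted[9] = eebfeibjcibafhhghad$
  sorted[10] = eibjcibafhhghad$eebf
  sorted[11] = feibjcibafhhghad$eeb
  sorted[12] = fhhghad$eebfeibjciba
  sorted[13] = ghad$eebfeibjcibafhh
  sorted[14] = had$eebfeibjcibafhhg
  sorted[15] = hghad$eebfeibjcibafh
  sorted[16] = hhghad$eebfeibjcibaf
  sorted[17] = ibafhhghad$eebfeibjc
  sorted[18] = ibjcibafhhghad$eebfe
  sorted[19] = jcibafhhghad$eebfeib
sorted[4] = bfeibjcibafhhghad$ee

Answer: bfeibjcibafhhghad$ee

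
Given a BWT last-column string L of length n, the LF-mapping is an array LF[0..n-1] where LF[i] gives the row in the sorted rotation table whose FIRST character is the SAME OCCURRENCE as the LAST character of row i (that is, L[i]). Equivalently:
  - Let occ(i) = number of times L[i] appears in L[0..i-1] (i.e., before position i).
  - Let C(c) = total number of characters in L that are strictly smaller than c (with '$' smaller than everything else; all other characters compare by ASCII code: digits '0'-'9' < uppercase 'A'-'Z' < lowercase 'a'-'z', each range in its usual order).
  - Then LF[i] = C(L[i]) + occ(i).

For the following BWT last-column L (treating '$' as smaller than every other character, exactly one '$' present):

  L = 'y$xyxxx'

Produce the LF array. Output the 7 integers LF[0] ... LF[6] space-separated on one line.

Answer: 5 0 1 6 2 3 4

Derivation:
Char counts: '$':1, 'x':4, 'y':2
C (first-col start): C('$')=0, C('x')=1, C('y')=5
L[0]='y': occ=0, LF[0]=C('y')+0=5+0=5
L[1]='$': occ=0, LF[1]=C('$')+0=0+0=0
L[2]='x': occ=0, LF[2]=C('x')+0=1+0=1
L[3]='y': occ=1, LF[3]=C('y')+1=5+1=6
L[4]='x': occ=1, LF[4]=C('x')+1=1+1=2
L[5]='x': occ=2, LF[5]=C('x')+2=1+2=3
L[6]='x': occ=3, LF[6]=C('x')+3=1+3=4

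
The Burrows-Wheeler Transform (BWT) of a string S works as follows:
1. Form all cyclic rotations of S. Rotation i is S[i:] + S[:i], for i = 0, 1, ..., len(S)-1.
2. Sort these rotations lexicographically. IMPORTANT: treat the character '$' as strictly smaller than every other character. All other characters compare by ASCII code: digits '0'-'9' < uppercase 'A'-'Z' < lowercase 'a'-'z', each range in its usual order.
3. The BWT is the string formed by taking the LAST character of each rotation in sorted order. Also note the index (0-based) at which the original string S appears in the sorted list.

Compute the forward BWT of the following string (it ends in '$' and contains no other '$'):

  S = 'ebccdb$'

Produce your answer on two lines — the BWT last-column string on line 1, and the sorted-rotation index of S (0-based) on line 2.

Answer: bdebcc$
6

Derivation:
All 7 rotations (rotation i = S[i:]+S[:i]):
  rot[0] = ebccdb$
  rot[1] = bccdb$e
  rot[2] = ccdb$eb
  rot[3] = cdb$ebc
  rot[4] = db$ebcc
  rot[5] = b$ebccd
  rot[6] = $ebccdb
Sorted (with $ < everything):
  sorted[0] = $ebccdb  (last char: 'b')
  sorted[1] = b$ebccd  (last char: 'd')
  sorted[2] = bccdb$e  (last char: 'e')
  sorted[3] = ccdb$eb  (last char: 'b')
  sorted[4] = cdb$ebc  (last char: 'c')
  sorted[5] = db$ebcc  (last char: 'c')
  sorted[6] = ebccdb$  (last char: '$')
Last column: bdebcc$
Original string S is at sorted index 6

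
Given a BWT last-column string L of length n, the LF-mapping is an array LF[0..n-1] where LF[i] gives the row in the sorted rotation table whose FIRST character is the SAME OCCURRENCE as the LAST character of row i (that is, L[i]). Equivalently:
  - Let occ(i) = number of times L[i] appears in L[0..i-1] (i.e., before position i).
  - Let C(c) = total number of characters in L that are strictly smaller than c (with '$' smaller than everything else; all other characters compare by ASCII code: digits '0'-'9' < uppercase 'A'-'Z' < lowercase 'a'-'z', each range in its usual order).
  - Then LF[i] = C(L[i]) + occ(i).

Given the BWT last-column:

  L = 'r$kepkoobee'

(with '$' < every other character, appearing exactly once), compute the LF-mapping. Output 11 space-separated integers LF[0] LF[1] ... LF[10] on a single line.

Char counts: '$':1, 'b':1, 'e':3, 'k':2, 'o':2, 'p':1, 'r':1
C (first-col start): C('$')=0, C('b')=1, C('e')=2, C('k')=5, C('o')=7, C('p')=9, C('r')=10
L[0]='r': occ=0, LF[0]=C('r')+0=10+0=10
L[1]='$': occ=0, LF[1]=C('$')+0=0+0=0
L[2]='k': occ=0, LF[2]=C('k')+0=5+0=5
L[3]='e': occ=0, LF[3]=C('e')+0=2+0=2
L[4]='p': occ=0, LF[4]=C('p')+0=9+0=9
L[5]='k': occ=1, LF[5]=C('k')+1=5+1=6
L[6]='o': occ=0, LF[6]=C('o')+0=7+0=7
L[7]='o': occ=1, LF[7]=C('o')+1=7+1=8
L[8]='b': occ=0, LF[8]=C('b')+0=1+0=1
L[9]='e': occ=1, LF[9]=C('e')+1=2+1=3
L[10]='e': occ=2, LF[10]=C('e')+2=2+2=4

Answer: 10 0 5 2 9 6 7 8 1 3 4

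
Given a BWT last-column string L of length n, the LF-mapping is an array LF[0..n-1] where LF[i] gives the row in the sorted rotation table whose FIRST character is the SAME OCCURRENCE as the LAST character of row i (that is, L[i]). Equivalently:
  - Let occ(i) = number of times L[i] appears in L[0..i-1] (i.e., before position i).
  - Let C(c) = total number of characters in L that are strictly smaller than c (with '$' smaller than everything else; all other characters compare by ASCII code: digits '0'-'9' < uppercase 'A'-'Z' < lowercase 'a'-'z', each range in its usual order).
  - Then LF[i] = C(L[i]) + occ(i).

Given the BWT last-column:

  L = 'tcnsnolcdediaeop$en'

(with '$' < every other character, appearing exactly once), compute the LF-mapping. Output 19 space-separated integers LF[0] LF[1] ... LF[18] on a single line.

Char counts: '$':1, 'a':1, 'c':2, 'd':2, 'e':3, 'i':1, 'l':1, 'n':3, 'o':2, 'p':1, 's':1, 't':1
C (first-col start): C('$')=0, C('a')=1, C('c')=2, C('d')=4, C('e')=6, C('i')=9, C('l')=10, C('n')=11, C('o')=14, C('p')=16, C('s')=17, C('t')=18
L[0]='t': occ=0, LF[0]=C('t')+0=18+0=18
L[1]='c': occ=0, LF[1]=C('c')+0=2+0=2
L[2]='n': occ=0, LF[2]=C('n')+0=11+0=11
L[3]='s': occ=0, LF[3]=C('s')+0=17+0=17
L[4]='n': occ=1, LF[4]=C('n')+1=11+1=12
L[5]='o': occ=0, LF[5]=C('o')+0=14+0=14
L[6]='l': occ=0, LF[6]=C('l')+0=10+0=10
L[7]='c': occ=1, LF[7]=C('c')+1=2+1=3
L[8]='d': occ=0, LF[8]=C('d')+0=4+0=4
L[9]='e': occ=0, LF[9]=C('e')+0=6+0=6
L[10]='d': occ=1, LF[10]=C('d')+1=4+1=5
L[11]='i': occ=0, LF[11]=C('i')+0=9+0=9
L[12]='a': occ=0, LF[12]=C('a')+0=1+0=1
L[13]='e': occ=1, LF[13]=C('e')+1=6+1=7
L[14]='o': occ=1, LF[14]=C('o')+1=14+1=15
L[15]='p': occ=0, LF[15]=C('p')+0=16+0=16
L[16]='$': occ=0, LF[16]=C('$')+0=0+0=0
L[17]='e': occ=2, LF[17]=C('e')+2=6+2=8
L[18]='n': occ=2, LF[18]=C('n')+2=11+2=13

Answer: 18 2 11 17 12 14 10 3 4 6 5 9 1 7 15 16 0 8 13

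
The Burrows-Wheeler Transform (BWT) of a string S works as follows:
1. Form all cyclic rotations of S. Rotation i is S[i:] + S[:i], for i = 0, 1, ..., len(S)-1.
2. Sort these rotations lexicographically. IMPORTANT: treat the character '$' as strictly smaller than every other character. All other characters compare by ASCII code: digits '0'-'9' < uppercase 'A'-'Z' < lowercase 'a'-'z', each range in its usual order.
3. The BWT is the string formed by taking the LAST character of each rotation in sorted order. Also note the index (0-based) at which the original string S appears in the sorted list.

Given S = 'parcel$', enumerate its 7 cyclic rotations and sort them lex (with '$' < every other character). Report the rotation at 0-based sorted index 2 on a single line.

All 7 rotations (rotation i = S[i:]+S[:i]):
  rot[0] = parcel$
  rot[1] = arcel$p
  rot[2] = rcel$pa
  rot[3] = cel$par
  rot[4] = el$parc
  rot[5] = l$parce
  rot[6] = $parcel
Sorted (with $ < everything):
  sorted[0] = $parcel
  sorted[1] = arcel$p
  sorted[2] = cel$par
  sorted[3] = el$parc
  sorted[4] = l$parce
  sorted[5] = parcel$
  sorted[6] = rcel$pa
sorted[2] = cel$par

Answer: cel$par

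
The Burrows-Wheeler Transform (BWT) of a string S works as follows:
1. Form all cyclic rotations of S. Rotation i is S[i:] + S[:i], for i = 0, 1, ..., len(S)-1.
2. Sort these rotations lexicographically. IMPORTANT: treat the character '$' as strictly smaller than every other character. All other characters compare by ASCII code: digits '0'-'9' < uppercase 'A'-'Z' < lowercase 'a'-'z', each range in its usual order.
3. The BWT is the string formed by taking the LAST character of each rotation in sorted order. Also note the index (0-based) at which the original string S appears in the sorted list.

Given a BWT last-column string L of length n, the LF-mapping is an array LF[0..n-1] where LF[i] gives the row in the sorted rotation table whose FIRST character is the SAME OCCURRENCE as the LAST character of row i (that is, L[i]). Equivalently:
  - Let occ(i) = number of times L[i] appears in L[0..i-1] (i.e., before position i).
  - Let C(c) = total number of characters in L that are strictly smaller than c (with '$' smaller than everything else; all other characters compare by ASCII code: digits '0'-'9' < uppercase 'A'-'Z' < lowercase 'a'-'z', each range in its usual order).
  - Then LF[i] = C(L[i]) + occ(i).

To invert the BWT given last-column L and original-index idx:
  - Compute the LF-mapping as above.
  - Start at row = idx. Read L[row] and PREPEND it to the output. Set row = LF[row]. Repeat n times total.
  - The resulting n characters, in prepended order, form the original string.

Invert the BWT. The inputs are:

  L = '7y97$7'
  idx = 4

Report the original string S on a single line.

LF mapping: 1 5 4 2 0 3
Walk LF starting at row 4, prepending L[row]:
  step 1: row=4, L[4]='$', prepend. Next row=LF[4]=0
  step 2: row=0, L[0]='7', prepend. Next row=LF[0]=1
  step 3: row=1, L[1]='y', prepend. Next row=LF[1]=5
  step 4: row=5, L[5]='7', prepend. Next row=LF[5]=3
  step 5: row=3, L[3]='7', prepend. Next row=LF[3]=2
  step 6: row=2, L[2]='9', prepend. Next row=LF[2]=4
Reversed output: 977y7$

Answer: 977y7$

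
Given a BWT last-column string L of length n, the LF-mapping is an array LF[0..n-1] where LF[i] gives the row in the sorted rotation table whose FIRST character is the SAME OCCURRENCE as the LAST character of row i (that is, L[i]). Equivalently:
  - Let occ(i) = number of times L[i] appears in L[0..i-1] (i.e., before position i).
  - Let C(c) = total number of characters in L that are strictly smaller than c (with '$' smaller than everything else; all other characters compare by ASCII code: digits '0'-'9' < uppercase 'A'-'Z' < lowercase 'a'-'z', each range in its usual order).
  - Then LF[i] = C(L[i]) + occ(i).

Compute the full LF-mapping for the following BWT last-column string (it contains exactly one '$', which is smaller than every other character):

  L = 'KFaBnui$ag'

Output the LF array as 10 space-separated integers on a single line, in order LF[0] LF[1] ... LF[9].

Char counts: '$':1, 'B':1, 'F':1, 'K':1, 'a':2, 'g':1, 'i':1, 'n':1, 'u':1
C (first-col start): C('$')=0, C('B')=1, C('F')=2, C('K')=3, C('a')=4, C('g')=6, C('i')=7, C('n')=8, C('u')=9
L[0]='K': occ=0, LF[0]=C('K')+0=3+0=3
L[1]='F': occ=0, LF[1]=C('F')+0=2+0=2
L[2]='a': occ=0, LF[2]=C('a')+0=4+0=4
L[3]='B': occ=0, LF[3]=C('B')+0=1+0=1
L[4]='n': occ=0, LF[4]=C('n')+0=8+0=8
L[5]='u': occ=0, LF[5]=C('u')+0=9+0=9
L[6]='i': occ=0, LF[6]=C('i')+0=7+0=7
L[7]='$': occ=0, LF[7]=C('$')+0=0+0=0
L[8]='a': occ=1, LF[8]=C('a')+1=4+1=5
L[9]='g': occ=0, LF[9]=C('g')+0=6+0=6

Answer: 3 2 4 1 8 9 7 0 5 6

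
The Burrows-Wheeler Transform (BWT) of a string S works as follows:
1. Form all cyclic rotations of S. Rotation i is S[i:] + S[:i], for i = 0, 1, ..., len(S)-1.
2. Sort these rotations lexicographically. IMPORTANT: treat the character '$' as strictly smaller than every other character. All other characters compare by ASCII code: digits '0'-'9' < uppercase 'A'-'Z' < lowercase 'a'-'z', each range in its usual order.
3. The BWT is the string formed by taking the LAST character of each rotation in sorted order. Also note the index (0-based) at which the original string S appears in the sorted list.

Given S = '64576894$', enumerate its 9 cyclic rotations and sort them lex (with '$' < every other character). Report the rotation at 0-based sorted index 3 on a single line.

Answer: 576894$64

Derivation:
All 9 rotations (rotation i = S[i:]+S[:i]):
  rot[0] = 64576894$
  rot[1] = 4576894$6
  rot[2] = 576894$64
  rot[3] = 76894$645
  rot[4] = 6894$6457
  rot[5] = 894$64576
  rot[6] = 94$645768
  rot[7] = 4$6457689
  rot[8] = $64576894
Sorted (with $ < everything):
  sorted[0] = $64576894
  sorted[1] = 4$6457689
  sorted[2] = 4576894$6
  sorted[3] = 576894$64
  sorted[4] = 64576894$
  sorted[5] = 6894$6457
  sorted[6] = 76894$645
  sorted[7] = 894$64576
  sorted[8] = 94$645768
sorted[3] = 576894$64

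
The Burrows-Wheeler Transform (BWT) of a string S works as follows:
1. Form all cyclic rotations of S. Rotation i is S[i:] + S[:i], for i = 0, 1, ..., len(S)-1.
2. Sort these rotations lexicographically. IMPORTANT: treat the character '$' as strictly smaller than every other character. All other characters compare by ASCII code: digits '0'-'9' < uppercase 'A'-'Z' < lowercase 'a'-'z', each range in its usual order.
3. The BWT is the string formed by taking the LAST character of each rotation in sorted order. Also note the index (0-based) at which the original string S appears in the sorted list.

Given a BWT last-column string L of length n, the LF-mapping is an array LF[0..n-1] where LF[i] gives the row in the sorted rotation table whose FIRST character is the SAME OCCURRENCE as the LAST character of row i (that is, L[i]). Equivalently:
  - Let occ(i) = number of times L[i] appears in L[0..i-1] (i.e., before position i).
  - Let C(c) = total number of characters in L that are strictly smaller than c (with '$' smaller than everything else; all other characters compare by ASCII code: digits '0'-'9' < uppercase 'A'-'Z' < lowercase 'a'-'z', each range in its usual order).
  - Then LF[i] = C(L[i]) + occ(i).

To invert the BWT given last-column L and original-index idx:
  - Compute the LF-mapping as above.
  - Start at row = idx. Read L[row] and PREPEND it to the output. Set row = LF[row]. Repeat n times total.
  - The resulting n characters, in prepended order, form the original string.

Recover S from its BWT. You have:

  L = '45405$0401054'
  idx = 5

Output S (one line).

LF mapping: 6 10 7 1 11 0 2 8 3 5 4 12 9
Walk LF starting at row 5, prepending L[row]:
  step 1: row=5, L[5]='$', prepend. Next row=LF[5]=0
  step 2: row=0, L[0]='4', prepend. Next row=LF[0]=6
  step 3: row=6, L[6]='0', prepend. Next row=LF[6]=2
  step 4: row=2, L[2]='4', prepend. Next row=LF[2]=7
  step 5: row=7, L[7]='4', prepend. Next row=LF[7]=8
  step 6: row=8, L[8]='0', prepend. Next row=LF[8]=3
  step 7: row=3, L[3]='0', prepend. Next row=LF[3]=1
  step 8: row=1, L[1]='5', prepend. Next row=LF[1]=10
  step 9: row=10, L[10]='0', prepend. Next row=LF[10]=4
  step 10: row=4, L[4]='5', prepend. Next row=LF[4]=11
  step 11: row=11, L[11]='5', prepend. Next row=LF[11]=12
  step 12: row=12, L[12]='4', prepend. Next row=LF[12]=9
  step 13: row=9, L[9]='1', prepend. Next row=LF[9]=5
Reversed output: 145505004404$

Answer: 145505004404$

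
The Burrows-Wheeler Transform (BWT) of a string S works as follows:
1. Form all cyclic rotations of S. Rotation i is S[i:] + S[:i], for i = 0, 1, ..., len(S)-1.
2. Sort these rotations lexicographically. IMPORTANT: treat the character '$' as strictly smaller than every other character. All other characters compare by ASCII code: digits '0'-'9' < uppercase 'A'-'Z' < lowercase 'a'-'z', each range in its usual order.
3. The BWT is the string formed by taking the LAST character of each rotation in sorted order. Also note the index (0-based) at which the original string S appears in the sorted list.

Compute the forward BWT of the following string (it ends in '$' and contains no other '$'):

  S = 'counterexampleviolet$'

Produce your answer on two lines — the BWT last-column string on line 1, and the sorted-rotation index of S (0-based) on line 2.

Answer: tx$tllrvopauicmeenoee
2

Derivation:
All 21 rotations (rotation i = S[i:]+S[:i]):
  rot[0] = counterexampleviolet$
  rot[1] = ounterexampleviolet$c
  rot[2] = unterexampleviolet$co
  rot[3] = nterexampleviolet$cou
  rot[4] = terexampleviolet$coun
  rot[5] = erexampleviolet$count
  rot[6] = rexampleviolet$counte
  rot[7] = exampleviolet$counter
  rot[8] = xampleviolet$countere
  rot[9] = ampleviolet$counterex
  rot[10] = mpleviolet$counterexa
  rot[11] = pleviolet$counterexam
  rot[12] = leviolet$counterexamp
  rot[13] = eviolet$counterexampl
  rot[14] = violet$counterexample
  rot[15] = iolet$counterexamplev
  rot[16] = olet$counterexamplevi
  rot[17] = let$counterexamplevio
  rot[18] = et$counterexampleviol
  rot[19] = t$counterexampleviole
  rot[20] = $counterexampleviolet
Sorted (with $ < everything):
  sorted[0] = $counterexampleviolet  (last char: 't')
  sorted[1] = ampleviolet$counterex  (last char: 'x')
  sorted[2] = counterexampleviolet$  (last char: '$')
  sorted[3] = erexampleviolet$count  (last char: 't')
  sorted[4] = et$counterexampleviol  (last char: 'l')
  sorted[5] = eviolet$counterexampl  (last char: 'l')
  sorted[6] = exampleviolet$counter  (last char: 'r')
  sorted[7] = iolet$counterexamplev  (last char: 'v')
  sorted[8] = let$counterexamplevio  (last char: 'o')
  sorted[9] = leviolet$counterexamp  (last char: 'p')
  sorted[10] = mpleviolet$counterexa  (last char: 'a')
  sorted[11] = nterexampleviolet$cou  (last char: 'u')
  sorted[12] = olet$counterexamplevi  (last char: 'i')
  sorted[13] = ounterexampleviolet$c  (last char: 'c')
  sorted[14] = pleviolet$counterexam  (last char: 'm')
  sorted[15] = rexampleviolet$counte  (last char: 'e')
  sorted[16] = t$counterexampleviole  (last char: 'e')
  sorted[17] = terexampleviolet$coun  (last char: 'n')
  sorted[18] = unterexampleviolet$co  (last char: 'o')
  sorted[19] = violet$counterexample  (last char: 'e')
  sorted[20] = xampleviolet$countere  (last char: 'e')
Last column: tx$tllrvopauicmeenoee
Original string S is at sorted index 2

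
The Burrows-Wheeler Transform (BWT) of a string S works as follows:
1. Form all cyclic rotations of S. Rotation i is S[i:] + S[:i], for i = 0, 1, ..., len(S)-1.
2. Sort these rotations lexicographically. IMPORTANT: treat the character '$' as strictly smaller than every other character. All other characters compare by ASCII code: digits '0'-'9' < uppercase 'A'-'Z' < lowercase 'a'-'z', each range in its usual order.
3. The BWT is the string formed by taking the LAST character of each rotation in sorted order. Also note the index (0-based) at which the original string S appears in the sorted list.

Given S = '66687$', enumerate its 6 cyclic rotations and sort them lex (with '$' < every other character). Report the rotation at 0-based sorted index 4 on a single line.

Answer: 7$6668

Derivation:
All 6 rotations (rotation i = S[i:]+S[:i]):
  rot[0] = 66687$
  rot[1] = 6687$6
  rot[2] = 687$66
  rot[3] = 87$666
  rot[4] = 7$6668
  rot[5] = $66687
Sorted (with $ < everything):
  sorted[0] = $66687
  sorted[1] = 66687$
  sorted[2] = 6687$6
  sorted[3] = 687$66
  sorted[4] = 7$6668
  sorted[5] = 87$666
sorted[4] = 7$6668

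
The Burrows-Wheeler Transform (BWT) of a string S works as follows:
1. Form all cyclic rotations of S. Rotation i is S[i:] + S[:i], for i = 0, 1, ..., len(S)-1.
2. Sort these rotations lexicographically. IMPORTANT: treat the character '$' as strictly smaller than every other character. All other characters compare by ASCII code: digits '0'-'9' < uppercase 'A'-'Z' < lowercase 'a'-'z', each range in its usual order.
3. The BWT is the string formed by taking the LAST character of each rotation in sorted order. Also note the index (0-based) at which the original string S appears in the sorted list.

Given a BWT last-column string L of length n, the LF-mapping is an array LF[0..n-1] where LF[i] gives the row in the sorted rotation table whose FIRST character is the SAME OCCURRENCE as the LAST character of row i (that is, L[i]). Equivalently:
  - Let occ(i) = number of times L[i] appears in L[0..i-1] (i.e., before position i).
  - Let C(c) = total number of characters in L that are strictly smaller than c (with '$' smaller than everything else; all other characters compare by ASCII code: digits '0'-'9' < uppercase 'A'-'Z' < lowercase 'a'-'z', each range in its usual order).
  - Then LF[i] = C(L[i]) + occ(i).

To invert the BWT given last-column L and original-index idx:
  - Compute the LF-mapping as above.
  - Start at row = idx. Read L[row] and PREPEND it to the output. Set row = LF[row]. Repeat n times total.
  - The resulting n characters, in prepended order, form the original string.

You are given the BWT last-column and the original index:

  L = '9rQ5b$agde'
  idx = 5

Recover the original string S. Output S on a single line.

Answer: badger5Q9$

Derivation:
LF mapping: 2 9 3 1 5 0 4 8 6 7
Walk LF starting at row 5, prepending L[row]:
  step 1: row=5, L[5]='$', prepend. Next row=LF[5]=0
  step 2: row=0, L[0]='9', prepend. Next row=LF[0]=2
  step 3: row=2, L[2]='Q', prepend. Next row=LF[2]=3
  step 4: row=3, L[3]='5', prepend. Next row=LF[3]=1
  step 5: row=1, L[1]='r', prepend. Next row=LF[1]=9
  step 6: row=9, L[9]='e', prepend. Next row=LF[9]=7
  step 7: row=7, L[7]='g', prepend. Next row=LF[7]=8
  step 8: row=8, L[8]='d', prepend. Next row=LF[8]=6
  step 9: row=6, L[6]='a', prepend. Next row=LF[6]=4
  step 10: row=4, L[4]='b', prepend. Next row=LF[4]=5
Reversed output: badger5Q9$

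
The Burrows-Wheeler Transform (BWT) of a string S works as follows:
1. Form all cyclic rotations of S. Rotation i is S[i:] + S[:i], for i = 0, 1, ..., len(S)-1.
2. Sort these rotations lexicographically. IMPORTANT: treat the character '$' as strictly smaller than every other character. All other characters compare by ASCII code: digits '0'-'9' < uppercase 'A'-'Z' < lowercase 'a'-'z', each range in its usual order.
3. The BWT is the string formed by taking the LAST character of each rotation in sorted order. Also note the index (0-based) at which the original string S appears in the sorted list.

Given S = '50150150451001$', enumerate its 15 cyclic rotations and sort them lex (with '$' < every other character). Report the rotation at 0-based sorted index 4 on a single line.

All 15 rotations (rotation i = S[i:]+S[:i]):
  rot[0] = 50150150451001$
  rot[1] = 0150150451001$5
  rot[2] = 150150451001$50
  rot[3] = 50150451001$501
  rot[4] = 0150451001$5015
  rot[5] = 150451001$50150
  rot[6] = 50451001$501501
  rot[7] = 0451001$5015015
  rot[8] = 451001$50150150
  rot[9] = 51001$501501504
  rot[10] = 1001$5015015045
  rot[11] = 001$50150150451
  rot[12] = 01$501501504510
  rot[13] = 1$5015015045100
  rot[14] = $50150150451001
Sorted (with $ < everything):
  sorted[0] = $50150150451001
  sorted[1] = 001$50150150451
  sorted[2] = 01$501501504510
  sorted[3] = 0150150451001$5
  sorted[4] = 0150451001$5015
  sorted[5] = 0451001$5015015
  sorted[6] = 1$5015015045100
  sorted[7] = 1001$5015015045
  sorted[8] = 150150451001$50
  sorted[9] = 150451001$50150
  sorted[10] = 451001$50150150
  sorted[11] = 50150150451001$
  sorted[12] = 50150451001$501
  sorted[13] = 50451001$501501
  sorted[14] = 51001$501501504
sorted[4] = 0150451001$5015

Answer: 0150451001$5015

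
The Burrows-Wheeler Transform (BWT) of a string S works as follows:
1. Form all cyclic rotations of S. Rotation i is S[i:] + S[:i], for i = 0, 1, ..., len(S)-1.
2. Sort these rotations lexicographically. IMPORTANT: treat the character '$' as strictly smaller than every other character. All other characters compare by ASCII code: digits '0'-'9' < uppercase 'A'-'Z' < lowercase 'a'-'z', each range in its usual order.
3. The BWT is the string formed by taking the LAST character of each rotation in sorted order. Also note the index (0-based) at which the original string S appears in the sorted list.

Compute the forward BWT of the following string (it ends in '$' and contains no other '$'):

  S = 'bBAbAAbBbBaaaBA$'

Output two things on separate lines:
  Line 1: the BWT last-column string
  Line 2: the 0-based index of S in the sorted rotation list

All 16 rotations (rotation i = S[i:]+S[:i]):
  rot[0] = bBAbAAbBbBaaaBA$
  rot[1] = BAbAAbBbBaaaBA$b
  rot[2] = AbAAbBbBaaaBA$bB
  rot[3] = bAAbBbBaaaBA$bBA
  rot[4] = AAbBbBaaaBA$bBAb
  rot[5] = AbBbBaaaBA$bBAbA
  rot[6] = bBbBaaaBA$bBAbAA
  rot[7] = BbBaaaBA$bBAbAAb
  rot[8] = bBaaaBA$bBAbAAbB
  rot[9] = BaaaBA$bBAbAAbBb
  rot[10] = aaaBA$bBAbAAbBbB
  rot[11] = aaBA$bBAbAAbBbBa
  rot[12] = aBA$bBAbAAbBbBaa
  rot[13] = BA$bBAbAAbBbBaaa
  rot[14] = A$bBAbAAbBbBaaaB
  rot[15] = $bBAbAAbBbBaaaBA
Sorted (with $ < everything):
  sorted[0] = $bBAbAAbBbBaaaBA  (last char: 'A')
  sorted[1] = A$bBAbAAbBbBaaaB  (last char: 'B')
  sorted[2] = AAbBbBaaaBA$bBAb  (last char: 'b')
  sorted[3] = AbAAbBbBaaaBA$bB  (last char: 'B')
  sorted[4] = AbBbBaaaBA$bBAbA  (last char: 'A')
  sorted[5] = BA$bBAbAAbBbBaaa  (last char: 'a')
  sorted[6] = BAbAAbBbBaaaBA$b  (last char: 'b')
  sorted[7] = BaaaBA$bBAbAAbBb  (last char: 'b')
  sorted[8] = BbBaaaBA$bBAbAAb  (last char: 'b')
  sorted[9] = aBA$bBAbAAbBbBaa  (last char: 'a')
  sorted[10] = aaBA$bBAbAAbBbBa  (last char: 'a')
  sorted[11] = aaaBA$bBAbAAbBbB  (last char: 'B')
  sorted[12] = bAAbBbBaaaBA$bBA  (last char: 'A')
  sorted[13] = bBAbAAbBbBaaaBA$  (last char: '$')
  sorted[14] = bBaaaBA$bBAbAAbB  (last char: 'B')
  sorted[15] = bBbBaaaBA$bBAbAA  (last char: 'A')
Last column: ABbBAabbbaaBA$BA
Original string S is at sorted index 13

Answer: ABbBAabbbaaBA$BA
13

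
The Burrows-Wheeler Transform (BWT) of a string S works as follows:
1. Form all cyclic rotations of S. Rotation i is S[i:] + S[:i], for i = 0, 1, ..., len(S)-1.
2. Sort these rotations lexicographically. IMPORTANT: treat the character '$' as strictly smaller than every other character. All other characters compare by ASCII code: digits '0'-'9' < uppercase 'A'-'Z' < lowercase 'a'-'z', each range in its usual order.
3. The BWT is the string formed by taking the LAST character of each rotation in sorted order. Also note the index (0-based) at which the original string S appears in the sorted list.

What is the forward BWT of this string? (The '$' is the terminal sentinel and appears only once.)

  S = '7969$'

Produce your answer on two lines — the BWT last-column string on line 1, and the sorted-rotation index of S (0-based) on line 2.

All 5 rotations (rotation i = S[i:]+S[:i]):
  rot[0] = 7969$
  rot[1] = 969$7
  rot[2] = 69$79
  rot[3] = 9$796
  rot[4] = $7969
Sorted (with $ < everything):
  sorted[0] = $7969  (last char: '9')
  sorted[1] = 69$79  (last char: '9')
  sorted[2] = 7969$  (last char: '$')
  sorted[3] = 9$796  (last char: '6')
  sorted[4] = 969$7  (last char: '7')
Last column: 99$67
Original string S is at sorted index 2

Answer: 99$67
2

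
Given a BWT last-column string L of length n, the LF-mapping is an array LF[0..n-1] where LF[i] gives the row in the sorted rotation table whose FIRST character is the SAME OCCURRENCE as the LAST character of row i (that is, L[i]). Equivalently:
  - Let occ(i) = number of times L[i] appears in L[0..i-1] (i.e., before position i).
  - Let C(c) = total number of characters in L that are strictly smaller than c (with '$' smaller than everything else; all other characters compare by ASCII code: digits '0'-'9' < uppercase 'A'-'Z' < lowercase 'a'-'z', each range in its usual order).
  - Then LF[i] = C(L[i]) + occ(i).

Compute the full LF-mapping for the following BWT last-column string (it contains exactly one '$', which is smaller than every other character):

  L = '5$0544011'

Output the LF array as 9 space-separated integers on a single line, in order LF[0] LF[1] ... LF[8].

Answer: 7 0 1 8 5 6 2 3 4

Derivation:
Char counts: '$':1, '0':2, '1':2, '4':2, '5':2
C (first-col start): C('$')=0, C('0')=1, C('1')=3, C('4')=5, C('5')=7
L[0]='5': occ=0, LF[0]=C('5')+0=7+0=7
L[1]='$': occ=0, LF[1]=C('$')+0=0+0=0
L[2]='0': occ=0, LF[2]=C('0')+0=1+0=1
L[3]='5': occ=1, LF[3]=C('5')+1=7+1=8
L[4]='4': occ=0, LF[4]=C('4')+0=5+0=5
L[5]='4': occ=1, LF[5]=C('4')+1=5+1=6
L[6]='0': occ=1, LF[6]=C('0')+1=1+1=2
L[7]='1': occ=0, LF[7]=C('1')+0=3+0=3
L[8]='1': occ=1, LF[8]=C('1')+1=3+1=4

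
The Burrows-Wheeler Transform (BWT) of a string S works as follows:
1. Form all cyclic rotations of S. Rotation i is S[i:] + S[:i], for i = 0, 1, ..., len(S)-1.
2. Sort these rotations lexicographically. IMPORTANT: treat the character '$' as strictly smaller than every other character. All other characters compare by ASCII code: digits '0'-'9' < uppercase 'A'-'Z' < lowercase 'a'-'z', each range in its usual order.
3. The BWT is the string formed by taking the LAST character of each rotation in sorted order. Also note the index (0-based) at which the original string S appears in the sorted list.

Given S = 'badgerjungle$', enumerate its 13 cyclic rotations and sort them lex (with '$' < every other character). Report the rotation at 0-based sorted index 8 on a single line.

Answer: jungle$badger

Derivation:
All 13 rotations (rotation i = S[i:]+S[:i]):
  rot[0] = badgerjungle$
  rot[1] = adgerjungle$b
  rot[2] = dgerjungle$ba
  rot[3] = gerjungle$bad
  rot[4] = erjungle$badg
  rot[5] = rjungle$badge
  rot[6] = jungle$badger
  rot[7] = ungle$badgerj
  rot[8] = ngle$badgerju
  rot[9] = gle$badgerjun
  rot[10] = le$badgerjung
  rot[11] = e$badgerjungl
  rot[12] = $badgerjungle
Sorted (with $ < everything):
  sorted[0] = $badgerjungle
  sorted[1] = adgerjungle$b
  sorted[2] = badgerjungle$
  sorted[3] = dgerjungle$ba
  sorted[4] = e$badgerjungl
  sorted[5] = erjungle$badg
  sorted[6] = gerjungle$bad
  sorted[7] = gle$badgerjun
  sorted[8] = jungle$badger
  sorted[9] = le$badgerjung
  sorted[10] = ngle$badgerju
  sorted[11] = rjungle$badge
  sorted[12] = ungle$badgerj
sorted[8] = jungle$badger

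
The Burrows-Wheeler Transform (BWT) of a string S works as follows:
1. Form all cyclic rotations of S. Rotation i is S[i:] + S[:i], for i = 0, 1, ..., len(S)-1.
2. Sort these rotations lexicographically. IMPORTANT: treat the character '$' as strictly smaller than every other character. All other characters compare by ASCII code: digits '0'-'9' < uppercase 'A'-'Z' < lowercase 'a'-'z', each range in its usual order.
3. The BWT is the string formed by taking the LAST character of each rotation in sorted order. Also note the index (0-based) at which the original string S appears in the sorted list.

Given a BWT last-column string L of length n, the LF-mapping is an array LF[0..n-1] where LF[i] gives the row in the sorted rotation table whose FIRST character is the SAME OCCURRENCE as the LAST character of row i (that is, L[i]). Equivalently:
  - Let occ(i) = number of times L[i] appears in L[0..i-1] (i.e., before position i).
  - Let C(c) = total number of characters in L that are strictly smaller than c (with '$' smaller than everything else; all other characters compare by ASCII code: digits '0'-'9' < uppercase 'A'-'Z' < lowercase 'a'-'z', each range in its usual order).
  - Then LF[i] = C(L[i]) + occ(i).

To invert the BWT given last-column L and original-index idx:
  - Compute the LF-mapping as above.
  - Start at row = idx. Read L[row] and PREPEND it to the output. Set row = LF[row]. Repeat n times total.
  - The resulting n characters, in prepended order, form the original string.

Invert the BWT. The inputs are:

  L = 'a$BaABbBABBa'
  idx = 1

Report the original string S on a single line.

Answer: ABBBabBaBAa$

Derivation:
LF mapping: 8 0 3 9 1 4 11 5 2 6 7 10
Walk LF starting at row 1, prepending L[row]:
  step 1: row=1, L[1]='$', prepend. Next row=LF[1]=0
  step 2: row=0, L[0]='a', prepend. Next row=LF[0]=8
  step 3: row=8, L[8]='A', prepend. Next row=LF[8]=2
  step 4: row=2, L[2]='B', prepend. Next row=LF[2]=3
  step 5: row=3, L[3]='a', prepend. Next row=LF[3]=9
  step 6: row=9, L[9]='B', prepend. Next row=LF[9]=6
  step 7: row=6, L[6]='b', prepend. Next row=LF[6]=11
  step 8: row=11, L[11]='a', prepend. Next row=LF[11]=10
  step 9: row=10, L[10]='B', prepend. Next row=LF[10]=7
  step 10: row=7, L[7]='B', prepend. Next row=LF[7]=5
  step 11: row=5, L[5]='B', prepend. Next row=LF[5]=4
  step 12: row=4, L[4]='A', prepend. Next row=LF[4]=1
Reversed output: ABBBabBaBAa$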